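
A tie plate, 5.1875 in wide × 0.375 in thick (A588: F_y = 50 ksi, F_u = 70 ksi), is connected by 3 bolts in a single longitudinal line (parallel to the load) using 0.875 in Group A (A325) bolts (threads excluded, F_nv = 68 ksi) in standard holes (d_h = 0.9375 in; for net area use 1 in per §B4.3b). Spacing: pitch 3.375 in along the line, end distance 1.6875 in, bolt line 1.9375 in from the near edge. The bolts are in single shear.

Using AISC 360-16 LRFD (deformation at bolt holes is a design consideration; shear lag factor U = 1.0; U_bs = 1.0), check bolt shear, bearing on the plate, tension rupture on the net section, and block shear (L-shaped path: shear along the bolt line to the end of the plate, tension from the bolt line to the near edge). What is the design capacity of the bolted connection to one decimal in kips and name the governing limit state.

Bolt shear: A_b = π(0.875)²/4 = 0.60132 in². φR_n = 0.75 × 68 × 0.60132 × 3 × 1 = 92.0 kips.
Bearing (0.375 in plate, F_u = 70 ksi): end bolts L_c = 1.6875 − 0.9375/2 = 1.21875, R_n = min(1.2×1.21875×0.375×70, 2.4×0.875×0.375×70) = 38.391 kips/bolt; interior L_c = 3.375 − 0.9375 = 2.4375, R_n = 55.125 kips/bolt. φR_n = 0.75 × (1×38.391 + 2×55.125) = 111.5 kips.
Tension rupture (net): A_n = (5.1875 − 1×1)×0.375 = 1.5703 in² (U = 1.0, A_e = A_n). φR_n = 0.75 × 70 × 1.5703 = 82.4 kips.
Block shear: shear path 1×[1.6875+2×3.375] = 1×8.4375 in, A_gv = 3.1641, A_nv = 1×(8.4375 − 2.5×1)×0.375 = 2.2266 in²; tension to near edge: (1.9375 − 0.5×1)×0.375 = 0.53906 in². R_n = min(0.6×70×2.2266, 0.6×50×3.1641) + 1.0×70×0.53906 = min(93.517, 94.923) + 37.734 = 131.25 kips. φR_n = 0.75 × 131.25 = 98.4 kips.
Governing: min(92.0, 111.5, 82.4, 98.4) = 82.4 kips → net-section rupture.

82.4 kips (net-section rupture governs)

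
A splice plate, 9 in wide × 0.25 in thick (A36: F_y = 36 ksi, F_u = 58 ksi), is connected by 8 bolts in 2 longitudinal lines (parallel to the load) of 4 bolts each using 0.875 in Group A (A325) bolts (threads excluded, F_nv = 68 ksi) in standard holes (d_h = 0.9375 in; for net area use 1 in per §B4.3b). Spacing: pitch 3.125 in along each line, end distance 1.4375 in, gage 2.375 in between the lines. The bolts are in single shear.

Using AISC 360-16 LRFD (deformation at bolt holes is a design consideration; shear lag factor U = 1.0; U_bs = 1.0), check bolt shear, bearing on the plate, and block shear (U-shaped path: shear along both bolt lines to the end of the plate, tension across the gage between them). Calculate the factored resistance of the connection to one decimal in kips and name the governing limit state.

Bolt shear: A_b = π(0.875)²/4 = 0.60132 in². φR_n = 0.75 × 68 × 0.60132 × 8 × 1 = 245.3 kips.
Bearing (0.25 in plate, F_u = 58 ksi): end bolts L_c = 1.4375 − 0.9375/2 = 0.96875, R_n = min(1.2×0.96875×0.25×58, 2.4×0.875×0.25×58) = 16.856 kips/bolt; interior L_c = 3.125 − 0.9375 = 2.1875, R_n = 30.45 kips/bolt. φR_n = 0.75 × (2×16.856 + 6×30.45) = 162.3 kips.
Block shear: shear path 2×[1.4375+3×3.125] = 2×10.8125 in, A_gv = 5.4063, A_nv = 2×(10.8125 − 3.5×1)×0.25 = 3.6563 in²; tension across gage: (2.375 − 1×1)×0.25 = 0.34375 in². R_n = min(0.6×58×3.6563, 0.6×36×5.4063) + 1.0×58×0.34375 = min(127.24, 116.78) + 19.938 = 136.72 kips. φR_n = 0.75 × 136.72 = 102.5 kips.
Governing: min(245.3, 162.3, 102.5) = 102.5 kips → block shear.

102.5 kips (block shear governs)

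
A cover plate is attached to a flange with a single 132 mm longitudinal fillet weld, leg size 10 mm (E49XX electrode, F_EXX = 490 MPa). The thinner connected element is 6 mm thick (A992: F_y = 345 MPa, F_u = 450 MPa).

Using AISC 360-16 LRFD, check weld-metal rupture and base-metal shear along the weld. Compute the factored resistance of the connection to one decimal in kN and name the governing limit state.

Weld metal: throat = 0.707×10 = 7.07 mm, L = 132 mm. φR_n = 0.75 × 0.6 × 490 × 7.07 × 132 = 205.8 kN.
Base metal shear (6 mm plate): yield φR_n = 1.0×0.6×345×6×132 = 163.9 kN; rupture φR_n = 0.75×0.6×450×6×132 = 160.4 kN; take 160.4 kN (rupture).
Governing: min(205.8, 160.4) = 160.4 kN → base-metal shear.

160.4 kN (base-metal shear governs)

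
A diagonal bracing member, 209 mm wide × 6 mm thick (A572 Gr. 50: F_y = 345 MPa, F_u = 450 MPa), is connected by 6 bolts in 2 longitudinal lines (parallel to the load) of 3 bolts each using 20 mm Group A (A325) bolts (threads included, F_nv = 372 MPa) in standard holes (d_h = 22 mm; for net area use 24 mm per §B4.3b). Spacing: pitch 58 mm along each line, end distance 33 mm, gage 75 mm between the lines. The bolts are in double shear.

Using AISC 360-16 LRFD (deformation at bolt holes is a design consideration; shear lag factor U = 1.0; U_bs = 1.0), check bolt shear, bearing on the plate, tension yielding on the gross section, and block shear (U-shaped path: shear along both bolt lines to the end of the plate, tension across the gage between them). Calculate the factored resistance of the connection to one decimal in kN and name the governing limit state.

Bolt shear: A_b = π(20)²/4 = 314.16 mm². φR_n = 0.75 × 372 × 314.16 × 6 × 2 = 1051.8 kN.
Bearing (6 mm plate, F_u = 450 MPa): end bolts L_c = 33 − 22/2 = 22, R_n = min(1.2×22×6×450, 2.4×20×6×450) = 71.28 kN/bolt; interior L_c = 58 − 22 = 36, R_n = 116.64 kN/bolt. φR_n = 0.75 × (2×71.28 + 4×116.64) = 456.8 kN.
Tension yield (gross): A_g = 209×6 = 1254 mm². φR_n = 0.90 × 345 × 1254 = 389.4 kN.
Block shear: shear path 2×[33+2×58] = 2×149 mm, A_gv = 1788, A_nv = 2×(149 − 2.5×24)×6 = 1068 mm²; tension across gage: (75 − 1×24)×6 = 306 mm². R_n = min(0.6×450×1068, 0.6×345×1788) + 1.0×450×306 = min(288.36, 370.12) + 137.7 = 426.06 kN. φR_n = 0.75 × 426.06 = 319.5 kN.
Governing: min(1051.8, 456.8, 389.4, 319.5) = 319.5 kN → block shear.

319.5 kN (block shear governs)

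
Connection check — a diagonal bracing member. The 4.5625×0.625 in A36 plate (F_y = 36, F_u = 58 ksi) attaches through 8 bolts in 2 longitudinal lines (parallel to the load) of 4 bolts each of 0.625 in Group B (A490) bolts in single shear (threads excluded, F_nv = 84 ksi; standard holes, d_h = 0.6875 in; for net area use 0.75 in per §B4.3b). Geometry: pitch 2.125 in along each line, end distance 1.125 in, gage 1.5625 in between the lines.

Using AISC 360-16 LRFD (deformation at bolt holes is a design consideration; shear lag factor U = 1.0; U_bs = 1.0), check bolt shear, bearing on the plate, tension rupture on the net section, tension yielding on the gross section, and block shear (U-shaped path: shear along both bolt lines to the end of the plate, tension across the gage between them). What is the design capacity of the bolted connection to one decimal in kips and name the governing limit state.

83.3 kips (net-section rupture governs)

Bolt shear: A_b = π(0.625)²/4 = 0.3068 in². φR_n = 0.75 × 84 × 0.3068 × 8 × 1 = 154.6 kips.
Bearing (0.625 in plate, F_u = 58 ksi): end bolts L_c = 1.125 − 0.6875/2 = 0.78125, R_n = min(1.2×0.78125×0.625×58, 2.4×0.625×0.625×58) = 33.984 kips/bolt; interior L_c = 2.125 − 0.6875 = 1.4375, R_n = 54.375 kips/bolt. φR_n = 0.75 × (2×33.984 + 6×54.375) = 295.7 kips.
Tension rupture (net): A_n = (4.5625 − 2×0.75)×0.625 = 1.9141 in² (U = 1.0, A_e = A_n). φR_n = 0.75 × 58 × 1.9141 = 83.3 kips.
Tension yield (gross): A_g = 4.5625×0.625 = 2.8516 in². φR_n = 0.90 × 36 × 2.8516 = 92.4 kips.
Block shear: shear path 2×[1.125+3×2.125] = 2×7.5 in, A_gv = 9.375, A_nv = 2×(7.5 − 3.5×0.75)×0.625 = 6.0938 in²; tension across gage: (1.5625 − 1×0.75)×0.625 = 0.50781 in². R_n = min(0.6×58×6.0938, 0.6×36×9.375) + 1.0×58×0.50781 = min(212.06, 202.5) + 29.453 = 231.95 kips. φR_n = 0.75 × 231.95 = 174.0 kips.
Governing: min(154.6, 295.7, 83.3, 92.4, 174.0) = 83.3 kips → net-section rupture.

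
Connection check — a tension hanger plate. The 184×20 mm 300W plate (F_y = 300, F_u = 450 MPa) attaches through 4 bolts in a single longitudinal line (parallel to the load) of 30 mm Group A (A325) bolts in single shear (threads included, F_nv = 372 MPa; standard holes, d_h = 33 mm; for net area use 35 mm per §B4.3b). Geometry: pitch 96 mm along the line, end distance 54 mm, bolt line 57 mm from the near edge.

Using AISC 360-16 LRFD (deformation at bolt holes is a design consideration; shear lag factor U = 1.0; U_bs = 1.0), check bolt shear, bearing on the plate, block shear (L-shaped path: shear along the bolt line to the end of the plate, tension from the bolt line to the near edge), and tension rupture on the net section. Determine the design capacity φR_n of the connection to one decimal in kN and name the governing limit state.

Bolt shear: A_b = π(30)²/4 = 706.86 mm². φR_n = 0.75 × 372 × 706.86 × 4 × 1 = 788.9 kN.
Bearing (20 mm plate, F_u = 450 MPa): end bolts L_c = 54 − 33/2 = 37.5, R_n = min(1.2×37.5×20×450, 2.4×30×20×450) = 405 kN/bolt; interior L_c = 96 − 33 = 63, R_n = 648 kN/bolt. φR_n = 0.75 × (1×405 + 3×648) = 1761.8 kN.
Block shear: shear path 1×[54+3×96] = 1×342 mm, A_gv = 6840, A_nv = 1×(342 − 3.5×35)×20 = 4390 mm²; tension to near edge: (57 − 0.5×35)×20 = 790 mm². R_n = min(0.6×450×4390, 0.6×300×6840) + 1.0×450×790 = min(1185.3, 1231.2) + 355.5 = 1540.8 kN. φR_n = 0.75 × 1540.8 = 1155.6 kN.
Tension rupture (net): A_n = (184 − 1×35)×20 = 2980 mm² (U = 1.0, A_e = A_n). φR_n = 0.75 × 450 × 2980 = 1005.8 kN.
Governing: min(788.9, 1761.8, 1155.6, 1005.8) = 788.9 kN → bolt shear.

788.9 kN (bolt shear governs)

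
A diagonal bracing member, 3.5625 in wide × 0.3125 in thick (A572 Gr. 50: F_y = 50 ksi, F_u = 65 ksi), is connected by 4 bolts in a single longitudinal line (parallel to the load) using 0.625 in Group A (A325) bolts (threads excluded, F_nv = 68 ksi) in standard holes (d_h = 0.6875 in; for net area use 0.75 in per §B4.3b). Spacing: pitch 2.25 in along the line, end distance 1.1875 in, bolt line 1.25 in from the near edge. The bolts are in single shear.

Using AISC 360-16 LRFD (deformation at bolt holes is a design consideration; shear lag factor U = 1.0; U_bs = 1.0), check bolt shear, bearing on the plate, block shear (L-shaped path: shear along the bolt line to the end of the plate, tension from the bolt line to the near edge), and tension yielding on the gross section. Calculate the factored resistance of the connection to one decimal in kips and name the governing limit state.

50.1 kips (gross-section yield governs)

Bolt shear: A_b = π(0.625)²/4 = 0.3068 in². φR_n = 0.75 × 68 × 0.3068 × 4 × 1 = 62.6 kips.
Bearing (0.3125 in plate, F_u = 65 ksi): end bolts L_c = 1.1875 − 0.6875/2 = 0.84375, R_n = min(1.2×0.84375×0.3125×65, 2.4×0.625×0.3125×65) = 20.566 kips/bolt; interior L_c = 2.25 − 0.6875 = 1.5625, R_n = 30.469 kips/bolt. φR_n = 0.75 × (1×20.566 + 3×30.469) = 84.0 kips.
Block shear: shear path 1×[1.1875+3×2.25] = 1×7.9375 in, A_gv = 2.4805, A_nv = 1×(7.9375 − 3.5×0.75)×0.3125 = 1.6602 in²; tension to near edge: (1.25 − 0.5×0.75)×0.3125 = 0.27344 in². R_n = min(0.6×65×1.6602, 0.6×50×2.4805) + 1.0×65×0.27344 = min(64.748, 74.415) + 17.774 = 82.522 kips. φR_n = 0.75 × 82.522 = 61.9 kips.
Tension yield (gross): A_g = 3.5625×0.3125 = 1.1133 in². φR_n = 0.90 × 50 × 1.1133 = 50.1 kips.
Governing: min(62.6, 84.0, 61.9, 50.1) = 50.1 kips → gross-section yield.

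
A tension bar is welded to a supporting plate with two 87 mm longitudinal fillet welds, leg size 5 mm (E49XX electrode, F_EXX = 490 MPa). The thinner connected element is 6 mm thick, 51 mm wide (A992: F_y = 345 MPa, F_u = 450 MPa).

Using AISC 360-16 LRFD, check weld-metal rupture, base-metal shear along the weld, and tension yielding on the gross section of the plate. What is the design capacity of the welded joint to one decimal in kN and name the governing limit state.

95.0 kN (gross-section yield governs)

Weld metal: throat = 0.707×5 = 3.535 mm, L = 2×87 = 174 mm. φR_n = 0.75 × 0.6 × 490 × 3.535 × 174 = 135.6 kN.
Base metal shear (6 mm plate): yield φR_n = 1.0×0.6×345×6×174 = 216.1 kN; rupture φR_n = 0.75×0.6×450×6×174 = 211.4 kN; take 211.4 kN (rupture).
Tension yield (gross): A_g = 51×6 = 306 mm². φR_n = 0.90 × 345 × 306 = 95.0 kN.
Governing: min(135.6, 211.4, 95.0) = 95.0 kN → gross-section yield.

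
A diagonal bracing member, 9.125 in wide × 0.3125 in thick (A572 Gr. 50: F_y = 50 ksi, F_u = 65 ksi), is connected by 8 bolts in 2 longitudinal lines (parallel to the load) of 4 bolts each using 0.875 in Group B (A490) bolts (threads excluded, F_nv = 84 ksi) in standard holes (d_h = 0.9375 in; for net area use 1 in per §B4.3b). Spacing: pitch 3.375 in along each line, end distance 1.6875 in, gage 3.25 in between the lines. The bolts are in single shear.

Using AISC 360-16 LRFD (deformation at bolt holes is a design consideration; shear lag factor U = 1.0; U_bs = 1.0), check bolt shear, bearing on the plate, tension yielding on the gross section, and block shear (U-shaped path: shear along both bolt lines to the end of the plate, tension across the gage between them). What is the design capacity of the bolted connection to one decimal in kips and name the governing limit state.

128.3 kips (gross-section yield governs)

Bolt shear: A_b = π(0.875)²/4 = 0.60132 in². φR_n = 0.75 × 84 × 0.60132 × 8 × 1 = 303.1 kips.
Bearing (0.3125 in plate, F_u = 65 ksi): end bolts L_c = 1.6875 − 0.9375/2 = 1.21875, R_n = min(1.2×1.21875×0.3125×65, 2.4×0.875×0.3125×65) = 29.707 kips/bolt; interior L_c = 3.375 − 0.9375 = 2.4375, R_n = 42.656 kips/bolt. φR_n = 0.75 × (2×29.707 + 6×42.656) = 236.5 kips.
Tension yield (gross): A_g = 9.125×0.3125 = 2.8516 in². φR_n = 0.90 × 50 × 2.8516 = 128.3 kips.
Block shear: shear path 2×[1.6875+3×3.375] = 2×11.8125 in, A_gv = 7.3828, A_nv = 2×(11.8125 − 3.5×1)×0.3125 = 5.1953 in²; tension across gage: (3.25 − 1×1)×0.3125 = 0.70313 in². R_n = min(0.6×65×5.1953, 0.6×50×7.3828) + 1.0×65×0.70313 = min(202.62, 221.48) + 45.703 = 248.32 kips. φR_n = 0.75 × 248.32 = 186.2 kips.
Governing: min(303.1, 236.5, 128.3, 186.2) = 128.3 kips → gross-section yield.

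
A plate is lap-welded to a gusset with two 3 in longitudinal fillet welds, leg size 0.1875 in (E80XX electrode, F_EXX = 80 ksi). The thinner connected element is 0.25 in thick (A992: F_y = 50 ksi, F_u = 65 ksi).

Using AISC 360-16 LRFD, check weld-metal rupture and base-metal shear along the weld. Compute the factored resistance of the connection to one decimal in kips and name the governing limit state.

28.6 kips (weld metal governs)

Weld metal: throat = 0.707×0.1875 = 0.13256 in, L = 2×3 = 6 in. φR_n = 0.75 × 0.6 × 80 × 0.13256 × 6 = 28.6 kips.
Base metal shear (0.25 in plate): yield φR_n = 1.0×0.6×50×0.25×6 = 45.0 kips; rupture φR_n = 0.75×0.6×65×0.25×6 = 43.9 kips; take 43.9 kips (rupture).
Governing: min(28.6, 43.9) = 28.6 kips → weld metal.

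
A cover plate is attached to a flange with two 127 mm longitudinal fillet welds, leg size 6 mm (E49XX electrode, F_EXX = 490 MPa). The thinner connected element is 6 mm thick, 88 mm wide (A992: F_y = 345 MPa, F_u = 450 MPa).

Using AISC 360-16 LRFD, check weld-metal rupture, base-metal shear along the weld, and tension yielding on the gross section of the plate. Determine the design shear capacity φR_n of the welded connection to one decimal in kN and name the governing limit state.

Weld metal: throat = 0.707×6 = 4.242 mm, L = 2×127 = 254 mm. φR_n = 0.75 × 0.6 × 490 × 4.242 × 254 = 237.6 kN.
Base metal shear (6 mm plate): yield φR_n = 1.0×0.6×345×6×254 = 315.5 kN; rupture φR_n = 0.75×0.6×450×6×254 = 308.6 kN; take 308.6 kN (rupture).
Tension yield (gross): A_g = 88×6 = 528 mm². φR_n = 0.90 × 345 × 528 = 163.9 kN.
Governing: min(237.6, 308.6, 163.9) = 163.9 kN → gross-section yield.

163.9 kN (gross-section yield governs)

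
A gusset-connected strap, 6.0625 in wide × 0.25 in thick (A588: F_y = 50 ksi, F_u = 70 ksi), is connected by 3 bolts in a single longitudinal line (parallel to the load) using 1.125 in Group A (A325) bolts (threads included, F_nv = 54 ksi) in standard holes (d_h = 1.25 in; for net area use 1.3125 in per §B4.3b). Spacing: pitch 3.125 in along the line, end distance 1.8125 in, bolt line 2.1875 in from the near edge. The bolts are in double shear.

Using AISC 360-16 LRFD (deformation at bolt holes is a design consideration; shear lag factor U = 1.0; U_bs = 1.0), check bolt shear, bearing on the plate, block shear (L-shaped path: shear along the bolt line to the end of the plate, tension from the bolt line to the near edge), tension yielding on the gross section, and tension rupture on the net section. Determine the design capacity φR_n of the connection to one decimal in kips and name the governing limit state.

Bolt shear: A_b = π(1.125)²/4 = 0.99402 in². φR_n = 0.75 × 54 × 0.99402 × 3 × 2 = 241.5 kips.
Bearing (0.25 in plate, F_u = 70 ksi): end bolts L_c = 1.8125 − 1.25/2 = 1.1875, R_n = min(1.2×1.1875×0.25×70, 2.4×1.125×0.25×70) = 24.938 kips/bolt; interior L_c = 3.125 − 1.25 = 1.875, R_n = 39.375 kips/bolt. φR_n = 0.75 × (1×24.938 + 2×39.375) = 77.8 kips.
Block shear: shear path 1×[1.8125+2×3.125] = 1×8.0625 in, A_gv = 2.0156, A_nv = 1×(8.0625 − 2.5×1.3125)×0.25 = 1.1953 in²; tension to near edge: (2.1875 − 0.5×1.3125)×0.25 = 0.38281 in². R_n = min(0.6×70×1.1953, 0.6×50×2.0156) + 1.0×70×0.38281 = min(50.203, 60.468) + 26.797 = 77 kips. φR_n = 0.75 × 77 = 57.8 kips.
Tension yield (gross): A_g = 6.0625×0.25 = 1.5156 in². φR_n = 0.90 × 50 × 1.5156 = 68.2 kips.
Tension rupture (net): A_n = (6.0625 − 1×1.3125)×0.25 = 1.1875 in² (U = 1.0, A_e = A_n). φR_n = 0.75 × 70 × 1.1875 = 62.3 kips.
Governing: min(241.5, 77.8, 57.8, 68.2, 62.3) = 57.8 kips → block shear.

57.8 kips (block shear governs)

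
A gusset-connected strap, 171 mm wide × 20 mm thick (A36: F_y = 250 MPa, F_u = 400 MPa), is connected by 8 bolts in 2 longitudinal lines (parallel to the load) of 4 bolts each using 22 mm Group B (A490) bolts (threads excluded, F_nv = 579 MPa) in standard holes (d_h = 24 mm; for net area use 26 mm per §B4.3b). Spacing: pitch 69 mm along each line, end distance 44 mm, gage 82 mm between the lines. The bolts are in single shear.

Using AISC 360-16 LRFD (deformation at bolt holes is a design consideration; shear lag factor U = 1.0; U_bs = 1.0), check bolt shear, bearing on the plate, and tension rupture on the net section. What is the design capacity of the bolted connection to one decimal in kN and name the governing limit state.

Bolt shear: A_b = π(22)²/4 = 380.13 mm². φR_n = 0.75 × 579 × 380.13 × 8 × 1 = 1320.6 kN.
Bearing (20 mm plate, F_u = 400 MPa): end bolts L_c = 44 − 24/2 = 32, R_n = min(1.2×32×20×400, 2.4×22×20×400) = 307.2 kN/bolt; interior L_c = 69 − 24 = 45, R_n = 422.4 kN/bolt. φR_n = 0.75 × (2×307.2 + 6×422.4) = 2361.6 kN.
Tension rupture (net): A_n = (171 − 2×26)×20 = 2380 mm² (U = 1.0, A_e = A_n). φR_n = 0.75 × 400 × 2380 = 714.0 kN.
Governing: min(1320.6, 2361.6, 714.0) = 714.0 kN → net-section rupture.

714.0 kN (net-section rupture governs)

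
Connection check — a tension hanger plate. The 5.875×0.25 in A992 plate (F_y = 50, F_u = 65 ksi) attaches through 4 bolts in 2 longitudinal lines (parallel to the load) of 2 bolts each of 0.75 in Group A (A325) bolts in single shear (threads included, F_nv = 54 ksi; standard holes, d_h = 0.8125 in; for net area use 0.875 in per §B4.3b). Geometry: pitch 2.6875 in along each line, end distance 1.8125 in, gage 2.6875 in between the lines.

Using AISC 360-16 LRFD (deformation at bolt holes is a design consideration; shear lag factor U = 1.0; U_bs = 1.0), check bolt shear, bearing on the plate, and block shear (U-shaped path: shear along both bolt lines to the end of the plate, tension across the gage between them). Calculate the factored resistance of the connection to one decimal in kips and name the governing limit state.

68.7 kips (block shear governs)

Bolt shear: A_b = π(0.75)²/4 = 0.44179 in². φR_n = 0.75 × 54 × 0.44179 × 4 × 1 = 71.6 kips.
Bearing (0.25 in plate, F_u = 65 ksi): end bolts L_c = 1.8125 − 0.8125/2 = 1.40625, R_n = min(1.2×1.40625×0.25×65, 2.4×0.75×0.25×65) = 27.422 kips/bolt; interior L_c = 2.6875 − 0.8125 = 1.875, R_n = 29.25 kips/bolt. φR_n = 0.75 × (2×27.422 + 2×29.25) = 85.0 kips.
Block shear: shear path 2×[1.8125+1×2.6875] = 2×4.5 in, A_gv = 2.25, A_nv = 2×(4.5 − 1.5×0.875)×0.25 = 1.5938 in²; tension across gage: (2.6875 − 1×0.875)×0.25 = 0.45313 in². R_n = min(0.6×65×1.5938, 0.6×50×2.25) + 1.0×65×0.45313 = min(62.158, 67.5) + 29.453 = 91.611 kips. φR_n = 0.75 × 91.611 = 68.7 kips.
Governing: min(71.6, 85.0, 68.7) = 68.7 kips → block shear.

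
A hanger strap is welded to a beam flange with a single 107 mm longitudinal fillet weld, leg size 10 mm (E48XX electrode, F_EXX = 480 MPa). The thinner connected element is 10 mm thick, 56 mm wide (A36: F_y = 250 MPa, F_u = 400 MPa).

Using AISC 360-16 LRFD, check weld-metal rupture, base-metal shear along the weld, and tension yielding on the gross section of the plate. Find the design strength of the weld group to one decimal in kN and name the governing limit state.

Weld metal: throat = 0.707×10 = 7.07 mm, L = 107 mm. φR_n = 0.75 × 0.6 × 480 × 7.07 × 107 = 163.4 kN.
Base metal shear (10 mm plate): yield φR_n = 1.0×0.6×250×10×107 = 160.5 kN; rupture φR_n = 0.75×0.6×400×10×107 = 192.6 kN; take 160.5 kN (yield).
Tension yield (gross): A_g = 56×10 = 560 mm². φR_n = 0.90 × 250 × 560 = 126.0 kN.
Governing: min(163.4, 160.5, 126.0) = 126.0 kN → gross-section yield.

126.0 kN (gross-section yield governs)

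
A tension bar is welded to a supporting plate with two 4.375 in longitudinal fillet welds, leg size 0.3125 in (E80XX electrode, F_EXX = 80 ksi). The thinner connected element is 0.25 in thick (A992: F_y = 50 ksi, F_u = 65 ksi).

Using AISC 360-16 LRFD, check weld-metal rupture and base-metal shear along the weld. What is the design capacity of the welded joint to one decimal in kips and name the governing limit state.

Weld metal: throat = 0.707×0.3125 = 0.22094 in, L = 2×4.375 = 8.75 in. φR_n = 0.75 × 0.6 × 80 × 0.22094 × 8.75 = 69.6 kips.
Base metal shear (0.25 in plate): yield φR_n = 1.0×0.6×50×0.25×8.75 = 65.6 kips; rupture φR_n = 0.75×0.6×65×0.25×8.75 = 64.0 kips; take 64.0 kips (rupture).
Governing: min(69.6, 64.0) = 64.0 kips → base-metal shear.

64.0 kips (base-metal shear governs)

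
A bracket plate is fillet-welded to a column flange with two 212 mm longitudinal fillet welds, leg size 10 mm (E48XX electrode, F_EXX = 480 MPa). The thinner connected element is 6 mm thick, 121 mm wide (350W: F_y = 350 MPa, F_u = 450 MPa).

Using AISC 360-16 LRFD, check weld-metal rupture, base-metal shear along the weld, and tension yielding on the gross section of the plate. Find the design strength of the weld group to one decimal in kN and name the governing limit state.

228.7 kN (gross-section yield governs)

Weld metal: throat = 0.707×10 = 7.07 mm, L = 2×212 = 424 mm. φR_n = 0.75 × 0.6 × 480 × 7.07 × 424 = 647.5 kN.
Base metal shear (6 mm plate): yield φR_n = 1.0×0.6×350×6×424 = 534.2 kN; rupture φR_n = 0.75×0.6×450×6×424 = 515.2 kN; take 515.2 kN (rupture).
Tension yield (gross): A_g = 121×6 = 726 mm². φR_n = 0.90 × 350 × 726 = 228.7 kN.
Governing: min(647.5, 515.2, 228.7) = 228.7 kN → gross-section yield.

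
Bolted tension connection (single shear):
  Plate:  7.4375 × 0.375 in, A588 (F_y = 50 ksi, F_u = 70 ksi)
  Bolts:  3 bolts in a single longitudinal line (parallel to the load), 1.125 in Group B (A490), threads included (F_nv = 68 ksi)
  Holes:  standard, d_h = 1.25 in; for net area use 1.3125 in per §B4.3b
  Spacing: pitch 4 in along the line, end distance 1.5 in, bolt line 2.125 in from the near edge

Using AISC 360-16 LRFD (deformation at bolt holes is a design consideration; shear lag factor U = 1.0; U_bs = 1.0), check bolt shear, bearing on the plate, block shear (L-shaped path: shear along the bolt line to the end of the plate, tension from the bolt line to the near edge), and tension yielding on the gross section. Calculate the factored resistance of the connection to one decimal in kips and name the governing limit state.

102.4 kips (block shear governs)

Bolt shear: A_b = π(1.125)²/4 = 0.99402 in². φR_n = 0.75 × 68 × 0.99402 × 3 × 1 = 152.1 kips.
Bearing (0.375 in plate, F_u = 70 ksi): end bolts L_c = 1.5 − 1.25/2 = 0.875, R_n = min(1.2×0.875×0.375×70, 2.4×1.125×0.375×70) = 27.563 kips/bolt; interior L_c = 4 − 1.25 = 2.75, R_n = 70.875 kips/bolt. φR_n = 0.75 × (1×27.563 + 2×70.875) = 127.0 kips.
Block shear: shear path 1×[1.5+2×4] = 1×9.5 in, A_gv = 3.5625, A_nv = 1×(9.5 − 2.5×1.3125)×0.375 = 2.332 in²; tension to near edge: (2.125 − 0.5×1.3125)×0.375 = 0.55078 in². R_n = min(0.6×70×2.332, 0.6×50×3.5625) + 1.0×70×0.55078 = min(97.944, 106.88) + 38.555 = 136.5 kips. φR_n = 0.75 × 136.5 = 102.4 kips.
Tension yield (gross): A_g = 7.4375×0.375 = 2.7891 in². φR_n = 0.90 × 50 × 2.7891 = 125.5 kips.
Governing: min(152.1, 127.0, 102.4, 125.5) = 102.4 kips → block shear.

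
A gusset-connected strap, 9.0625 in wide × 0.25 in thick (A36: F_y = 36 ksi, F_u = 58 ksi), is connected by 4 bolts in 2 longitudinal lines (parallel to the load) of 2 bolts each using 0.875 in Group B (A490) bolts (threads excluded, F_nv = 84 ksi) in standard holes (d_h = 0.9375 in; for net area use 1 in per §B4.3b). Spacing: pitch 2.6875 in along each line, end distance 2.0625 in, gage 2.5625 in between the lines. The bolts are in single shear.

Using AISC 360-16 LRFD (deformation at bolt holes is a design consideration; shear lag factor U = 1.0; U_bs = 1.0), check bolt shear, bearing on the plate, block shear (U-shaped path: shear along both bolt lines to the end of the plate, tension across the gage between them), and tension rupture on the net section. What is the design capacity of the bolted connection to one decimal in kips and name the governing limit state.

55.5 kips (block shear governs)

Bolt shear: A_b = π(0.875)²/4 = 0.60132 in². φR_n = 0.75 × 84 × 0.60132 × 4 × 1 = 151.5 kips.
Bearing (0.25 in plate, F_u = 58 ksi): end bolts L_c = 2.0625 − 0.9375/2 = 1.59375, R_n = min(1.2×1.59375×0.25×58, 2.4×0.875×0.25×58) = 27.731 kips/bolt; interior L_c = 2.6875 − 0.9375 = 1.75, R_n = 30.45 kips/bolt. φR_n = 0.75 × (2×27.731 + 2×30.45) = 87.3 kips.
Block shear: shear path 2×[2.0625+1×2.6875] = 2×4.75 in, A_gv = 2.375, A_nv = 2×(4.75 − 1.5×1)×0.25 = 1.625 in²; tension across gage: (2.5625 − 1×1)×0.25 = 0.39063 in². R_n = min(0.6×58×1.625, 0.6×36×2.375) + 1.0×58×0.39063 = min(56.55, 51.3) + 22.657 = 73.957 kips. φR_n = 0.75 × 73.957 = 55.5 kips.
Tension rupture (net): A_n = (9.0625 − 2×1)×0.25 = 1.7656 in² (U = 1.0, A_e = A_n). φR_n = 0.75 × 58 × 1.7656 = 76.8 kips.
Governing: min(151.5, 87.3, 55.5, 76.8) = 55.5 kips → block shear.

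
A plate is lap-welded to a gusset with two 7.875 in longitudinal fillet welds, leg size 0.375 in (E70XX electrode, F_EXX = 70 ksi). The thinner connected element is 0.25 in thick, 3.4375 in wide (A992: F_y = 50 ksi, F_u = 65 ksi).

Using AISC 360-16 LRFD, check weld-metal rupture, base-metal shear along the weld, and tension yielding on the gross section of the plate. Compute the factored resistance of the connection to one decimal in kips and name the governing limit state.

Weld metal: throat = 0.707×0.375 = 0.26513 in, L = 2×7.875 = 15.75 in. φR_n = 0.75 × 0.6 × 70 × 0.26513 × 15.75 = 131.5 kips.
Base metal shear (0.25 in plate): yield φR_n = 1.0×0.6×50×0.25×15.75 = 118.1 kips; rupture φR_n = 0.75×0.6×65×0.25×15.75 = 115.2 kips; take 115.2 kips (rupture).
Tension yield (gross): A_g = 3.4375×0.25 = 0.85938 in². φR_n = 0.90 × 50 × 0.85938 = 38.7 kips.
Governing: min(131.5, 115.2, 38.7) = 38.7 kips → gross-section yield.

38.7 kips (gross-section yield governs)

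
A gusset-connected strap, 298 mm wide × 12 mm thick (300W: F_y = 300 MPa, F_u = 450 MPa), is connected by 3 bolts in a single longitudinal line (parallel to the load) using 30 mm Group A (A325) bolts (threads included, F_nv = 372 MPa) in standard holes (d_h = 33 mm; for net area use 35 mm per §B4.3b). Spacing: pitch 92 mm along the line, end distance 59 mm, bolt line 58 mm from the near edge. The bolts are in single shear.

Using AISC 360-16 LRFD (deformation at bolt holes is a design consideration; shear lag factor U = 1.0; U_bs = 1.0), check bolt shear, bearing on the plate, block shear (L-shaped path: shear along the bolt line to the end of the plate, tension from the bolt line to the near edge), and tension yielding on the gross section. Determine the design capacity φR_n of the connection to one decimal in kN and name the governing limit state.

Bolt shear: A_b = π(30)²/4 = 706.86 mm². φR_n = 0.75 × 372 × 706.86 × 3 × 1 = 591.6 kN.
Bearing (12 mm plate, F_u = 450 MPa): end bolts L_c = 59 − 33/2 = 42.5, R_n = min(1.2×42.5×12×450, 2.4×30×12×450) = 275.4 kN/bolt; interior L_c = 92 − 33 = 59, R_n = 382.32 kN/bolt. φR_n = 0.75 × (1×275.4 + 2×382.32) = 780.0 kN.
Block shear: shear path 1×[59+2×92] = 1×243 mm, A_gv = 2916, A_nv = 1×(243 − 2.5×35)×12 = 1866 mm²; tension to near edge: (58 − 0.5×35)×12 = 486 mm². R_n = min(0.6×450×1866, 0.6×300×2916) + 1.0×450×486 = min(503.82, 524.88) + 218.7 = 722.52 kN. φR_n = 0.75 × 722.52 = 541.9 kN.
Tension yield (gross): A_g = 298×12 = 3576 mm². φR_n = 0.90 × 300 × 3576 = 965.5 kN.
Governing: min(591.6, 780.0, 541.9, 965.5) = 541.9 kN → block shear.

541.9 kN (block shear governs)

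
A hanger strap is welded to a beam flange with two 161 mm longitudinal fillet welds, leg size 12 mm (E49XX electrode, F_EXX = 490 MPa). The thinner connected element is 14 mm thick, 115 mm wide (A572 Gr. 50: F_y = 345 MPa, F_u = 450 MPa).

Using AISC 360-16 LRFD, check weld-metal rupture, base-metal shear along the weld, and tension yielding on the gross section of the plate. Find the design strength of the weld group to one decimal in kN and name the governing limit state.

Weld metal: throat = 0.707×12 = 8.484 mm, L = 2×161 = 322 mm. φR_n = 0.75 × 0.6 × 490 × 8.484 × 322 = 602.4 kN.
Base metal shear (14 mm plate): yield φR_n = 1.0×0.6×345×14×322 = 933.2 kN; rupture φR_n = 0.75×0.6×450×14×322 = 912.9 kN; take 912.9 kN (rupture).
Tension yield (gross): A_g = 115×14 = 1610 mm². φR_n = 0.90 × 345 × 1610 = 499.9 kN.
Governing: min(602.4, 912.9, 499.9) = 499.9 kN → gross-section yield.

499.9 kN (gross-section yield governs)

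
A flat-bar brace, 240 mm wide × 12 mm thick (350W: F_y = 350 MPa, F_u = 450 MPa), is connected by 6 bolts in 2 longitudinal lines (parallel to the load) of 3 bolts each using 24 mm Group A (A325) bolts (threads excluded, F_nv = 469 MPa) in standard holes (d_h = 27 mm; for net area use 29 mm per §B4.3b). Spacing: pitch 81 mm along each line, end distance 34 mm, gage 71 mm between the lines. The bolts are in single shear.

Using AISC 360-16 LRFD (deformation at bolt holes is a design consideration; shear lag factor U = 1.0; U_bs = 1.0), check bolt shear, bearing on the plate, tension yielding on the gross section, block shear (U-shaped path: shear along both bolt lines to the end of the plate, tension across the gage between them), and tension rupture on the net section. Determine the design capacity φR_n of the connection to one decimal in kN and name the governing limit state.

Bolt shear: A_b = π(24)²/4 = 452.39 mm². φR_n = 0.75 × 469 × 452.39 × 6 × 1 = 954.8 kN.
Bearing (12 mm plate, F_u = 450 MPa): end bolts L_c = 34 − 27/2 = 20.5, R_n = min(1.2×20.5×12×450, 2.4×24×12×450) = 132.84 kN/bolt; interior L_c = 81 − 27 = 54, R_n = 311.04 kN/bolt. φR_n = 0.75 × (2×132.84 + 4×311.04) = 1132.4 kN.
Tension yield (gross): A_g = 240×12 = 2880 mm². φR_n = 0.90 × 350 × 2880 = 907.2 kN.
Block shear: shear path 2×[34+2×81] = 2×196 mm, A_gv = 4704, A_nv = 2×(196 − 2.5×29)×12 = 2964 mm²; tension across gage: (71 − 1×29)×12 = 504 mm². R_n = min(0.6×450×2964, 0.6×350×4704) + 1.0×450×504 = min(800.28, 987.84) + 226.8 = 1027.1 kN. φR_n = 0.75 × 1027.1 = 770.3 kN.
Tension rupture (net): A_n = (240 − 2×29)×12 = 2184 mm² (U = 1.0, A_e = A_n). φR_n = 0.75 × 450 × 2184 = 737.1 kN.
Governing: min(954.8, 1132.4, 907.2, 770.3, 737.1) = 737.1 kN → net-section rupture.

737.1 kN (net-section rupture governs)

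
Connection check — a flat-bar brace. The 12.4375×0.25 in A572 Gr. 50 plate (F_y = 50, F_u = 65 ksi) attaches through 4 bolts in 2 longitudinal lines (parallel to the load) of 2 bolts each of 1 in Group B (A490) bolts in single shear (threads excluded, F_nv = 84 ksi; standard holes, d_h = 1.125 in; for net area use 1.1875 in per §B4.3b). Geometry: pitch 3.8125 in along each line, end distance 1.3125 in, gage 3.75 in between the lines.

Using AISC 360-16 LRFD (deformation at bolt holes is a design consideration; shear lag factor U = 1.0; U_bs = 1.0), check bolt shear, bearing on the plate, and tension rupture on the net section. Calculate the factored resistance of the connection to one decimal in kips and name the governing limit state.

Bolt shear: A_b = π(1)²/4 = 0.7854 in². φR_n = 0.75 × 84 × 0.7854 × 4 × 1 = 197.9 kips.
Bearing (0.25 in plate, F_u = 65 ksi): end bolts L_c = 1.3125 − 1.125/2 = 0.75, R_n = min(1.2×0.75×0.25×65, 2.4×1×0.25×65) = 14.625 kips/bolt; interior L_c = 3.8125 − 1.125 = 2.6875, R_n = 39 kips/bolt. φR_n = 0.75 × (2×14.625 + 2×39) = 80.4 kips.
Tension rupture (net): A_n = (12.4375 − 2×1.1875)×0.25 = 2.5156 in² (U = 1.0, A_e = A_n). φR_n = 0.75 × 65 × 2.5156 = 122.6 kips.
Governing: min(197.9, 80.4, 122.6) = 80.4 kips → bearing.

80.4 kips (bearing governs)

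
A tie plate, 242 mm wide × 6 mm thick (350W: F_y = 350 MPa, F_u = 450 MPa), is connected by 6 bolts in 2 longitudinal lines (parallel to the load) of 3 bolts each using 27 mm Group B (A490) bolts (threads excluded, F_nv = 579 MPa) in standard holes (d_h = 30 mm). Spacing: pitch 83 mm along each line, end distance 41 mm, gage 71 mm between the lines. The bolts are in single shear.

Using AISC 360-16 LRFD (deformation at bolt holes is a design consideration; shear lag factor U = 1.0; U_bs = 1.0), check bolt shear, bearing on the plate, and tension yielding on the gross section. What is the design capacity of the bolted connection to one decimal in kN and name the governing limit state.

457.4 kN (gross-section yield governs)

Bolt shear: A_b = π(27)²/4 = 572.56 mm². φR_n = 0.75 × 579 × 572.56 × 6 × 1 = 1491.8 kN.
Bearing (6 mm plate, F_u = 450 MPa): end bolts L_c = 41 − 30/2 = 26, R_n = min(1.2×26×6×450, 2.4×27×6×450) = 84.24 kN/bolt; interior L_c = 83 − 30 = 53, R_n = 171.72 kN/bolt. φR_n = 0.75 × (2×84.24 + 4×171.72) = 641.5 kN.
Tension yield (gross): A_g = 242×6 = 1452 mm². φR_n = 0.90 × 350 × 1452 = 457.4 kN.
Governing: min(1491.8, 641.5, 457.4) = 457.4 kN → gross-section yield.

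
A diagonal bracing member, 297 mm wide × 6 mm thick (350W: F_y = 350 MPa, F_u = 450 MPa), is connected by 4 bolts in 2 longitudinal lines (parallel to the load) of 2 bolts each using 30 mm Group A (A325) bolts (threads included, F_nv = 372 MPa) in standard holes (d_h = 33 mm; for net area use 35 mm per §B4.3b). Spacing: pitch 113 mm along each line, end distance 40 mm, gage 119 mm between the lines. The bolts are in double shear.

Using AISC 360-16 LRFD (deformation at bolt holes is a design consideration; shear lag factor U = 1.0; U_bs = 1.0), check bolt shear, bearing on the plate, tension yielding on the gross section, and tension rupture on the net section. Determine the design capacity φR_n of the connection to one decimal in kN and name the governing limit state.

405.8 kN (bearing governs)

Bolt shear: A_b = π(30)²/4 = 706.86 mm². φR_n = 0.75 × 372 × 706.86 × 4 × 2 = 1577.7 kN.
Bearing (6 mm plate, F_u = 450 MPa): end bolts L_c = 40 − 33/2 = 23.5, R_n = min(1.2×23.5×6×450, 2.4×30×6×450) = 76.14 kN/bolt; interior L_c = 113 − 33 = 80, R_n = 194.4 kN/bolt. φR_n = 0.75 × (2×76.14 + 2×194.4) = 405.8 kN.
Tension yield (gross): A_g = 297×6 = 1782 mm². φR_n = 0.90 × 350 × 1782 = 561.3 kN.
Tension rupture (net): A_n = (297 − 2×35)×6 = 1362 mm² (U = 1.0, A_e = A_n). φR_n = 0.75 × 450 × 1362 = 459.7 kN.
Governing: min(1577.7, 405.8, 561.3, 459.7) = 405.8 kN → bearing.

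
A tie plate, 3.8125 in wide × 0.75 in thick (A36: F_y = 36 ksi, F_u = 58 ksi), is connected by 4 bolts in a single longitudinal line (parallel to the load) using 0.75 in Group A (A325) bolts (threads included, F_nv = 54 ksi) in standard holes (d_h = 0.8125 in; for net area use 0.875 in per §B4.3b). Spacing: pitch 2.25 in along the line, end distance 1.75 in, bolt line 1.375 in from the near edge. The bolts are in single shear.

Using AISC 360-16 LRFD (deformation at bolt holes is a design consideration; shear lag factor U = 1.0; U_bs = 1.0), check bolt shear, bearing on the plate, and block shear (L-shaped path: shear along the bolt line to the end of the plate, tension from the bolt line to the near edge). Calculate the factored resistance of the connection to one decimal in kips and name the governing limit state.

71.6 kips (bolt shear governs)

Bolt shear: A_b = π(0.75)²/4 = 0.44179 in². φR_n = 0.75 × 54 × 0.44179 × 4 × 1 = 71.6 kips.
Bearing (0.75 in plate, F_u = 58 ksi): end bolts L_c = 1.75 − 0.8125/2 = 1.34375, R_n = min(1.2×1.34375×0.75×58, 2.4×0.75×0.75×58) = 70.144 kips/bolt; interior L_c = 2.25 − 0.8125 = 1.4375, R_n = 75.038 kips/bolt. φR_n = 0.75 × (1×70.144 + 3×75.038) = 221.4 kips.
Block shear: shear path 1×[1.75+3×2.25] = 1×8.5 in, A_gv = 6.375, A_nv = 1×(8.5 − 3.5×0.875)×0.75 = 4.0781 in²; tension to near edge: (1.375 − 0.5×0.875)×0.75 = 0.70313 in². R_n = min(0.6×58×4.0781, 0.6×36×6.375) + 1.0×58×0.70313 = min(141.92, 137.7) + 40.782 = 178.48 kips. φR_n = 0.75 × 178.48 = 133.9 kips.
Governing: min(71.6, 221.4, 133.9) = 71.6 kips → bolt shear.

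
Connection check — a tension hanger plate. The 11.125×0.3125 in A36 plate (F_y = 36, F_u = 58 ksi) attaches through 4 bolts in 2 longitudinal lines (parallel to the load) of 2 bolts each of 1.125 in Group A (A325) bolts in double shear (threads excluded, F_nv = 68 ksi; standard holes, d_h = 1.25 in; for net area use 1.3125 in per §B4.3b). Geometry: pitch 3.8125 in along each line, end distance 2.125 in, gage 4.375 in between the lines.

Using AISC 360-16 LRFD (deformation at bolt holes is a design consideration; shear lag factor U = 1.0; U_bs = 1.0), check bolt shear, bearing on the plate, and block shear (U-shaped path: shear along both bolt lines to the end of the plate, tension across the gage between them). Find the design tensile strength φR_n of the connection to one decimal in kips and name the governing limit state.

Bolt shear: A_b = π(1.125)²/4 = 0.99402 in². φR_n = 0.75 × 68 × 0.99402 × 4 × 2 = 405.6 kips.
Bearing (0.3125 in plate, F_u = 58 ksi): end bolts L_c = 2.125 − 1.25/2 = 1.5, R_n = min(1.2×1.5×0.3125×58, 2.4×1.125×0.3125×58) = 32.625 kips/bolt; interior L_c = 3.8125 − 1.25 = 2.5625, R_n = 48.938 kips/bolt. φR_n = 0.75 × (2×32.625 + 2×48.938) = 122.3 kips.
Block shear: shear path 2×[2.125+1×3.8125] = 2×5.9375 in, A_gv = 3.7109, A_nv = 2×(5.9375 − 1.5×1.3125)×0.3125 = 2.4805 in²; tension across gage: (4.375 − 1×1.3125)×0.3125 = 0.95703 in². R_n = min(0.6×58×2.4805, 0.6×36×3.7109) + 1.0×58×0.95703 = min(86.321, 80.155) + 55.508 = 135.66 kips. φR_n = 0.75 × 135.66 = 101.7 kips.
Governing: min(405.6, 122.3, 101.7) = 101.7 kips → block shear.

101.7 kips (block shear governs)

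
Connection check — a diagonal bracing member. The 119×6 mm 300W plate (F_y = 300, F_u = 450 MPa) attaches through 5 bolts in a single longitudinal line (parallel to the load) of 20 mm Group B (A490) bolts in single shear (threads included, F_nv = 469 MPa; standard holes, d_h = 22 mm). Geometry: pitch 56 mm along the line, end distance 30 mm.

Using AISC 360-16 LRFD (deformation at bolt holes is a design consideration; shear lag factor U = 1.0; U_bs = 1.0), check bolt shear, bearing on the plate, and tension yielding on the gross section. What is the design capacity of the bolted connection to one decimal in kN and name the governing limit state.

192.8 kN (gross-section yield governs)

Bolt shear: A_b = π(20)²/4 = 314.16 mm². φR_n = 0.75 × 469 × 314.16 × 5 × 1 = 552.5 kN.
Bearing (6 mm plate, F_u = 450 MPa): end bolts L_c = 30 − 22/2 = 19, R_n = min(1.2×19×6×450, 2.4×20×6×450) = 61.56 kN/bolt; interior L_c = 56 − 22 = 34, R_n = 110.16 kN/bolt. φR_n = 0.75 × (1×61.56 + 4×110.16) = 376.7 kN.
Tension yield (gross): A_g = 119×6 = 714 mm². φR_n = 0.90 × 300 × 714 = 192.8 kN.
Governing: min(552.5, 376.7, 192.8) = 192.8 kN → gross-section yield.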